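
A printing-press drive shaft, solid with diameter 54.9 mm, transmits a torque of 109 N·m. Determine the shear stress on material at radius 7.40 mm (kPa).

J = πd⁴/32 = π(0.0549)⁴/32 = 8.918×10^-7 m⁴.
Shear stress varies linearly with radius: τ = T·r/J = 109.0 × 0.00740 / 8.918×10^-7 = 9.044×10^5 Pa.

904 kPa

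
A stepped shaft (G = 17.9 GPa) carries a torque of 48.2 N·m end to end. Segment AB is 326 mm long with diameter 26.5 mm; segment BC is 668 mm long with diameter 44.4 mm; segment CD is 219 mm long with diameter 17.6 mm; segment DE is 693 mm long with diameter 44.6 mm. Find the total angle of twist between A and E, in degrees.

5.17°

J_AB = π(0.0265)⁴/32 = 4.84×10^-8 m⁴; J_BC = π(0.0444)⁴/32 = 3.82×10^-7 m⁴; J_CD = π(0.0176)⁴/32 = 9.42×10^-9 m⁴; J_DE = π(0.0446)⁴/32 = 3.88×10^-7 m⁴.
θ = (T/G)·Σ L_i/J_i = (48.20/17.9×10⁹)·(0.326/4.84×10^-8 + 0.668/3.82×10^-7 + 0.219/9.42×10^-9 + 0.693/3.88×10^-7) = 0.09025 rad.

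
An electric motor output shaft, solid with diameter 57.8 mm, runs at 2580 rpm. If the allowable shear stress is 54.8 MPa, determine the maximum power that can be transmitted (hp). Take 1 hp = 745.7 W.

753 hp

J = πd⁴/32 = π(0.0578)⁴/32 = 1.096×10^-6 m⁴.
T_max = τ_allow·J/r = 5.48×10^7 × 1.096×10^-6 / 0.0289 = 2078 N·m.
ω = 2π·2580/60 = 270.2 rad/s, so P_max = T_max·ω = 5.614×10^5 W.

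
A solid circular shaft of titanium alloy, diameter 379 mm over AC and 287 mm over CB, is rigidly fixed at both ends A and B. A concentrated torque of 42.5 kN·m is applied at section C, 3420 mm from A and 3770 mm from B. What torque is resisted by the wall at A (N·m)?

32700 N·m

Compatibility: T_A·a/J_AC = T_B·b/J_CB with T_A + T_B = T₀.
J_AC = 2.03×10^-3 m⁴, J_CB = 6.66×10^-4 m⁴, so T_A = T₀·(J_AC/a)/((J_AC/a)+(J_CB/b)) = 32740 N·m, T_B = 9765 N·m.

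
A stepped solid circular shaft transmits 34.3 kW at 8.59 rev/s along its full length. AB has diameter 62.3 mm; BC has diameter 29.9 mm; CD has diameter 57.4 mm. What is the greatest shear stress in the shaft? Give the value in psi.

ω = 2π·8.59 = 53.97 rad/s, so T = P/ω = 34.3×10³ / 53.97 = 635.5 N·m.
Under the same torque, τ_max = 16T/(πd³) is largest where d is smallest — segment BC (d = 29.9 mm).
τ_max = 16·635.5/(π·(0.0299)³) = 1.211×10^8 Pa.

17600 psi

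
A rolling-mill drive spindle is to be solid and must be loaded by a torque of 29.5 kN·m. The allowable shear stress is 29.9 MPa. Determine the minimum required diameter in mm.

For a solid shaft τ_max = 16T/(πd³), so d = (16T/(π τ_allow))^(1/3) = (16·29500/(π·2.99×10^7))^(1/3) = 0.1713 m.

171 mm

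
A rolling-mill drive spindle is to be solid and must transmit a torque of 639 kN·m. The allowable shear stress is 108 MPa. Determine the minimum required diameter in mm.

For a solid shaft τ_max = 16T/(πd³), so d = (16T/(π τ_allow))^(1/3) = (16·639000/(π·1.08×10^8))^(1/3) = 0.3112 m.

311 mm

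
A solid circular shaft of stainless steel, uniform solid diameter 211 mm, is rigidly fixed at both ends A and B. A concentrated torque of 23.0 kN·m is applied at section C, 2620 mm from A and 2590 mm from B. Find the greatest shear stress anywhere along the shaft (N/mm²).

6.27 N/mm²

With uniform GJ and both ends fixed, compatibility θ_AC = θ_CB gives T_A·a = T_B·b, together with T_A + T_B = T₀.
T_A = T₀·b/(a+b) = 23000·2590/5210 = 11430 N·m; T_B = 11570 N·m.
τ in each portion: τ_AC = 6.20×10^6 Pa, τ_CB = 6.27×10^6 Pa; maximum is in CB.
τ_max = T_CB·r/J = 11570·0.105/1.95×10^-4 = 6.271×10^6 Pa.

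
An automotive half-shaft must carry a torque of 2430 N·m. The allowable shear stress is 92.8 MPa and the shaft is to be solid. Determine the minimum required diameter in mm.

51.1 mm

For a solid shaft τ_max = 16T/(πd³), so d = (16T/(π τ_allow))^(1/3) = (16·2430/(π·9.28×10^7))^(1/3) = 0.05109 m.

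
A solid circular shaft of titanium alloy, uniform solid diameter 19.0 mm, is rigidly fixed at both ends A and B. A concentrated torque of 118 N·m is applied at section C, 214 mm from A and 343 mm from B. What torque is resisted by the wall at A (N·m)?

72.7 N·m

With uniform GJ and both ends fixed, compatibility θ_AC = θ_CB gives T_A·a = T_B·b, together with T_A + T_B = T₀.
T_A = T₀·b/(a+b) = 118.0·343/557.0 = 72.66 N·m; T_B = 45.34 N·m.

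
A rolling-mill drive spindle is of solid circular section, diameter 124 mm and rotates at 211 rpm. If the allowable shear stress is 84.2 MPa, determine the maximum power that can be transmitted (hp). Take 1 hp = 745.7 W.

934 hp

J = πd⁴/32 = π(0.124)⁴/32 = 2.321×10^-5 m⁴.
T_max = τ_allow·J/r = 8.42×10^7 × 2.321×10^-5 / 0.0620 = 31520 N·m.
ω = 2π·211/60 = 22.10 rad/s, so P_max = T_max·ω = 6.965×10^5 W.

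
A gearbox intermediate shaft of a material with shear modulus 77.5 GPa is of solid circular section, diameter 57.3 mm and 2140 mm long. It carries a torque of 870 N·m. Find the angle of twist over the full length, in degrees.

J = πd⁴/32 = π(0.0573)⁴/32 = 1.058×10^-6 m⁴.
θ = T·L/(G·J) = 870.0 × 2.14 / (77.5×10⁹ × 1.058×10^-6) = 0.02270 rad.

1.30°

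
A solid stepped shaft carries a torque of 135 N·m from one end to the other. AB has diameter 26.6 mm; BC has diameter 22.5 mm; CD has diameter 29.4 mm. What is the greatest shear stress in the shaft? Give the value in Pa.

6.04e7 Pa

Under the same torque, τ_max = 16T/(πd³) is largest where d is smallest — segment BC (d = 22.5 mm).
τ_max = 16·135.0/(π·(0.0225)³) = 6.036×10^7 Pa.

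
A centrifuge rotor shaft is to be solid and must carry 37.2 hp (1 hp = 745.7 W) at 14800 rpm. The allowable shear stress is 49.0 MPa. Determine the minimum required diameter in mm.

ω = 2π·14800/60 = 1550 rad/s, so T = P/ω = 37.2×745.7 / 1550 = 17.90 N·m.
For a solid shaft τ_max = 16T/(πd³), so d = (16T/(π τ_allow))^(1/3) = (16·17.90/(π·4.90×10^7))^(1/3) = 0.01230 m.

12.3 mm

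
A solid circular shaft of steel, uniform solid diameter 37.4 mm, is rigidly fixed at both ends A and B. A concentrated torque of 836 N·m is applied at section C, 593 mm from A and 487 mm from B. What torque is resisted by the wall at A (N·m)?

With uniform GJ and both ends fixed, compatibility θ_AC = θ_CB gives T_A·a = T_B·b, together with T_A + T_B = T₀.
T_A = T₀·b/(a+b) = 836.0·487/1080 = 377.0 N·m; T_B = 459.0 N·m.

377 N·m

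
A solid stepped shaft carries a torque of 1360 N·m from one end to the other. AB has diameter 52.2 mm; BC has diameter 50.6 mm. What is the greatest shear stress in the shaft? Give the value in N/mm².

Under the same torque, τ_max = 16T/(πd³) is largest where d is smallest — segment BC (d = 50.6 mm).
τ_max = 16·1360/(π·(0.0506)³) = 5.346×10^7 Pa.

53.5 N/mm²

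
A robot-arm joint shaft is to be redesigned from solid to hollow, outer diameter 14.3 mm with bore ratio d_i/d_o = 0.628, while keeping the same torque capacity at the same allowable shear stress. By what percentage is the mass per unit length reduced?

32.2 %

Equal τ_max and T ⇒ the solid shaft needs d_s³ = d_o³(1−k⁴), so d_s = 14.3·(1−0.628⁴)^(1/3) = 13.52 mm.
Area ratio A_h/A_s = d_o²(1−k²)/d_s² = (1−k²)/(1−k⁴)^(2/3) = 0.6779.
Mass saving = 1 − 0.6779 = 32.2 %.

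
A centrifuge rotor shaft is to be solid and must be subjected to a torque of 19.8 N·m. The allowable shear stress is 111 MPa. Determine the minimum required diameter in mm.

For a solid shaft τ_max = 16T/(πd³), so d = (16T/(π τ_allow))^(1/3) = (16·19.80/(π·1.11×10^8))^(1/3) = 0.009685 m.

9.69 mm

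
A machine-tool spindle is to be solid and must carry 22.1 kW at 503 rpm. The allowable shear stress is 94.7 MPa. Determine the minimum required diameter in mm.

ω = 2π·503/60 = 52.67 rad/s, so T = P/ω = 22.1×10³ / 52.67 = 419.6 N·m.
For a solid shaft τ_max = 16T/(πd³), so d = (16T/(π τ_allow))^(1/3) = (16·419.6/(π·9.47×10^7))^(1/3) = 0.02826 m.

28.3 mm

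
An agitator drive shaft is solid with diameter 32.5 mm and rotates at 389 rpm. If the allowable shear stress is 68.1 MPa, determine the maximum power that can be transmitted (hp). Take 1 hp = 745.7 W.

25.1 hp

J = πd⁴/32 = π(0.0325)⁴/32 = 1.095×10^-7 m⁴.
T_max = τ_allow·J/r = 6.81×10^7 × 1.095×10^-7 / 0.0163 = 459.0 N·m.
ω = 2π·389/60 = 40.74 rad/s, so P_max = T_max·ω = 1.870×10^4 W.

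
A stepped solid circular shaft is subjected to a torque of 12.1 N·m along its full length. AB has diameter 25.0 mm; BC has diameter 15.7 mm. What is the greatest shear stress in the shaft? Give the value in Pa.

Under the same torque, τ_max = 16T/(πd³) is largest where d is smallest — segment BC (d = 15.7 mm).
τ_max = 16·12.10/(π·(0.0157)³) = 1.592×10^7 Pa.

1.59e7 Pa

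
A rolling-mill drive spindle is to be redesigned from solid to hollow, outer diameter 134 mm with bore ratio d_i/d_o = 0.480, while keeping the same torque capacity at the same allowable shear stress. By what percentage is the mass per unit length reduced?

20.2 %

Equal τ_max and T ⇒ the solid shaft needs d_s³ = d_o³(1−k⁴), so d_s = 134·(1−0.480⁴)^(1/3) = 131.6 mm.
Area ratio A_h/A_s = d_o²(1−k²)/d_s² = (1−k²)/(1−k⁴)^(2/3) = 0.7981.
Mass saving = 1 − 0.7981 = 20.2 %.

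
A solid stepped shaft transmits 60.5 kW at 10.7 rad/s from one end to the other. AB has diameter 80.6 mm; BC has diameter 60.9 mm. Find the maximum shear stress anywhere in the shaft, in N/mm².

ω = 10.7 rad/s, so T = P/ω = 60.5×10³ / 10.70 = 5654 N·m.
Under the same torque, τ_max = 16T/(πd³) is largest where d is smallest — segment BC (d = 60.9 mm).
τ_max = 16·5654/(π·(0.0609)³) = 1.275×10^8 Pa.

127 N/mm²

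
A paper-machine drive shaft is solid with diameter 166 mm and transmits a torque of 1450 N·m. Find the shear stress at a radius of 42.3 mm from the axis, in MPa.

J = πd⁴/32 = π(0.166)⁴/32 = 7.455×10^-5 m⁴.
Shear stress varies linearly with radius: τ = T·r/J = 1450 × 0.0423 / 7.455×10^-5 = 8.228×10^5 Pa.

0.823 MPa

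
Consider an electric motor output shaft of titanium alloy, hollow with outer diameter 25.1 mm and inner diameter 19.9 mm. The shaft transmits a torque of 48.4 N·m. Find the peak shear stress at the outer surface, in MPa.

J = π(d_o⁴ − d_i⁴)/32 = π(0.0251⁴ − 0.0199⁴)/32 = 2.357×10^-8 m⁴.
τ_max = T·r/J = 48.40 × 0.0126 / 2.357×10^-8 = 2.577×10^7 Pa.

25.8 MPa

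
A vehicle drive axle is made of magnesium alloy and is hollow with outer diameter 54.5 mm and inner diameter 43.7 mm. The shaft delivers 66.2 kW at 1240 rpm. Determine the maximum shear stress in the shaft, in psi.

ω = 2π·1240/60 = 129.9 rad/s, so T = P/ω = 66.2×10³ / 129.9 = 509.8 N·m.
J = π(d_o⁴ − d_i⁴)/32 = π(0.0545⁴ − 0.0437⁴)/32 = 5.081×10^-7 m⁴.
τ_max = T·r/J = 509.8 × 0.0272 / 5.081×10^-7 = 2.734×10^7 Pa.

3970 psi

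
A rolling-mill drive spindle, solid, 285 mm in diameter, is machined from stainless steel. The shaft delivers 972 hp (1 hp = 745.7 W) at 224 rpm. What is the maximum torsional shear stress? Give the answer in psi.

986 psi

ω = 2π·224/60 = 23.46 rad/s, so T = P/ω = 972×745.7 / 23.46 = 30900 N·m.
J = πd⁴/32 = π(0.285)⁴/32 = 6.477×10^-4 m⁴.
τ_max = T·r/J = 30900 × 0.142 / 6.477×10^-4 = 6.798×10^6 Pa.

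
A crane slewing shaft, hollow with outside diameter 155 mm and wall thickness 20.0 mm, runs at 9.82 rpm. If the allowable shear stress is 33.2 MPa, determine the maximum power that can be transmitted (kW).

J = π(d_o⁴ − d_i⁴)/32 = π(0.155⁴ − 0.115⁴)/32 = 3.950×10^-5 m⁴.
T_max = τ_allow·J/r = 3.32×10^7 × 3.950×10^-5 / 0.0775 = 16920 N·m.
ω = 2π·9.82/60 = 1.028 rad/s, so P_max = T_max·ω = 1.740×10^4 W.

17.4 kW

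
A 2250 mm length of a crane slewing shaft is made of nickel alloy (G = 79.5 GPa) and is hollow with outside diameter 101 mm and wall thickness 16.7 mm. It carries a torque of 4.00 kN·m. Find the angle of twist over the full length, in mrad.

13.9 mrad

J = π(d_o⁴ − d_i⁴)/32 = π(0.101⁴ − 0.0676⁴)/32 = 8.166×10^-6 m⁴.
θ = T·L/(G·J) = 4000 × 2.25 / (79.5×10⁹ × 8.166×10^-6) = 0.01386 rad.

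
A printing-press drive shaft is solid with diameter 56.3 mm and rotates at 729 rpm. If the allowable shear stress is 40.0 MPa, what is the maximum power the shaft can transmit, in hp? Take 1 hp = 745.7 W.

143 hp

J = πd⁴/32 = π(0.0563)⁴/32 = 9.864×10^-7 m⁴.
T_max = τ_allow·J/r = 4.00×10^7 × 9.864×10^-7 / 0.0281 = 1402 N·m.
ω = 2π·729/60 = 76.34 rad/s, so P_max = T_max·ω = 1.070×10^5 W.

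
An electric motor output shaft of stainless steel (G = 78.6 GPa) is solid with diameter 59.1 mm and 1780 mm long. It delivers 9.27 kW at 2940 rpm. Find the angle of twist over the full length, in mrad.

0.569 mrad

ω = 2π·2940/60 = 307.9 rad/s, so T = P/ω = 9.27×10³ / 307.9 = 30.11 N·m.
J = πd⁴/32 = π(0.0591)⁴/32 = 1.198×10^-6 m⁴.
θ = T·L/(G·J) = 30.11 × 1.78 / (78.6×10⁹ × 1.198×10^-6) = 5.693×10^-4 rad.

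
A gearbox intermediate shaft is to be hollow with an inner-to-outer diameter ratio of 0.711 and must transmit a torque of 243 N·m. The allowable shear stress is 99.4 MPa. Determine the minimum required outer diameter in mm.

For a hollow shaft with d_i/d_o = 0.711: τ_max = 16T/(π d_o³ (1−k⁴)), so d_o = [16T/(π τ_allow (1−k⁴))]^(1/3) = [16·243.0/(π·9.94×10^7·0.7444)]^(1/3) = 0.02557 m.

25.6 mm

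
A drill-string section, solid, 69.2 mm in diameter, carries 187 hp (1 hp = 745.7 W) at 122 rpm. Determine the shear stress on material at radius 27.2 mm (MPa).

ω = 2π·122/60 = 12.78 rad/s, so T = P/ω = 187×745.7 / 12.78 = 10910 N·m.
J = πd⁴/32 = π(0.0692)⁴/32 = 2.251×10^-6 m⁴.
Shear stress varies linearly with radius: τ = T·r/J = 10910 × 0.0272 / 2.251×10^-6 = 1.319×10^8 Pa.

132 MPa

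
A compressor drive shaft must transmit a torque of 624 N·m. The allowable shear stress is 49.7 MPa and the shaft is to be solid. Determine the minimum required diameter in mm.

40.0 mm

For a solid shaft τ_max = 16T/(πd³), so d = (16T/(π τ_allow))^(1/3) = (16·624.0/(π·4.97×10^7))^(1/3) = 0.03999 m.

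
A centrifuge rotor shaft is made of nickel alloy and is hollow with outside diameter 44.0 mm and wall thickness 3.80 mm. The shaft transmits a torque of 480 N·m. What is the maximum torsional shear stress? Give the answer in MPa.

J = π(d_o⁴ − d_i⁴)/32 = π(0.0440⁴ − 0.0364⁴)/32 = 1.956×10^-7 m⁴.
τ_max = T·r/J = 480.0 × 0.0220 / 1.956×10^-7 = 5.398×10^7 Pa.

54.0 MPa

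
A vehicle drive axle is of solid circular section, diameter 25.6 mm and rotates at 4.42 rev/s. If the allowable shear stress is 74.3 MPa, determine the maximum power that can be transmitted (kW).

J = πd⁴/32 = π(0.0256)⁴/32 = 4.217×10^-8 m⁴.
T_max = τ_allow·J/r = 7.43×10^7 × 4.217×10^-8 / 0.0128 = 244.8 N·m.
ω = 2π·4.42 = 27.77 rad/s, so P_max = T_max·ω = 6797 W.

6.80 kW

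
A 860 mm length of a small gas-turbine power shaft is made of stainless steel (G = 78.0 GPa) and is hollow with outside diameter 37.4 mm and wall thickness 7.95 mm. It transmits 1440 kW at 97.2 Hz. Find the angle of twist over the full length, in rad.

0.152 rad

ω = 2π·97.2 = 610.7 rad/s, so T = P/ω = 1440×10³ / 610.7 = 2358 N·m.
J = π(d_o⁴ − d_i⁴)/32 = π(0.0374⁴ − 0.0215⁴)/32 = 1.711×10^-7 m⁴.
θ = T·L/(G·J) = 2358 × 0.860 / (78.0×10⁹ × 1.711×10^-7) = 0.1519 rad.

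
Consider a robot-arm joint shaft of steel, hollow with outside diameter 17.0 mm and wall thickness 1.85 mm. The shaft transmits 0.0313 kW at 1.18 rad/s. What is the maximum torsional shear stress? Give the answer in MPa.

44.0 MPa

ω = 1.18 rad/s, so T = P/ω = 0.0313×10³ / 1.180 = 26.53 N·m.
J = π(d_o⁴ − d_i⁴)/32 = π(0.0170⁴ − 0.0133⁴)/32 = 5.128×10^-9 m⁴.
τ_max = T·r/J = 26.53 × 0.00850 / 5.128×10^-9 = 4.397×10^7 Pa.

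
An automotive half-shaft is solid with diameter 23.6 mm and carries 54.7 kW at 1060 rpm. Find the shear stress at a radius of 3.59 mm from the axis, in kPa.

ω = 2π·1060/60 = 111.0 rad/s, so T = P/ω = 54.7×10³ / 111.0 = 492.8 N·m.
J = πd⁴/32 = π(0.0236)⁴/32 = 3.045×10^-8 m⁴.
Shear stress varies linearly with radius: τ = T·r/J = 492.8 × 0.00359 / 3.045×10^-8 = 5.809×10^7 Pa.

58100 kPa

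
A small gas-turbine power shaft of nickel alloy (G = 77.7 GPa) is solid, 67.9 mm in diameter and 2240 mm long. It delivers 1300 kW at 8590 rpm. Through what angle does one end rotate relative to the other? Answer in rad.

0.0200 rad

ω = 2π·8590/60 = 899.5 rad/s, so T = P/ω = 1300×10³ / 899.5 = 1445 N·m.
J = πd⁴/32 = π(0.0679)⁴/32 = 2.087×10^-6 m⁴.
θ = T·L/(G·J) = 1445 × 2.24 / (77.7×10⁹ × 2.087×10^-6) = 0.01997 rad.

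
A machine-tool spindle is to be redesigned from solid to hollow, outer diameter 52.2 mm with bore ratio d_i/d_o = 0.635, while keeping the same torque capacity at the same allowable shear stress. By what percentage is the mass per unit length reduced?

Equal τ_max and T ⇒ the solid shaft needs d_s³ = d_o³(1−k⁴), so d_s = 52.2·(1−0.635⁴)^(1/3) = 49.20 mm.
Area ratio A_h/A_s = d_o²(1−k²)/d_s² = (1−k²)/(1−k⁴)^(2/3) = 0.6717.
Mass saving = 1 − 0.6717 = 32.8 %.

32.8 %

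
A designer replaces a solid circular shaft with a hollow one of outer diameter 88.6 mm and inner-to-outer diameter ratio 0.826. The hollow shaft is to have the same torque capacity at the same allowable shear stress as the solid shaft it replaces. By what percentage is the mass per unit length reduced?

51.8 %

Equal τ_max and T ⇒ the solid shaft needs d_s³ = d_o³(1−k⁴), so d_s = 88.6·(1−0.826⁴)^(1/3) = 71.90 mm.
Area ratio A_h/A_s = d_o²(1−k²)/d_s² = (1−k²)/(1−k⁴)^(2/3) = 0.4824.
Mass saving = 1 − 0.4824 = 51.8 %.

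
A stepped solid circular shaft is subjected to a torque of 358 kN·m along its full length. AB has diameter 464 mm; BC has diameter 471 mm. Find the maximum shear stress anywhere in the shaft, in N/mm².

Under the same torque, τ_max = 16T/(πd³) is largest where d is smallest — segment AB (d = 464 mm).
τ_max = 16·358000/(π·(0.464)³) = 1.825×10^7 Pa.

18.3 N/mm²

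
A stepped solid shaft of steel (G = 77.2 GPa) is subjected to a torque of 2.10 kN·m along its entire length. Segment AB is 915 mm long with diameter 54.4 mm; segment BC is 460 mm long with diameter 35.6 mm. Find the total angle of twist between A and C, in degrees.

6.21°

J_AB = π(0.0544)⁴/32 = 8.60×10^-7 m⁴; J_BC = π(0.0356)⁴/32 = 1.58×10^-7 m⁴.
θ = (T/G)·Σ L_i/J_i = (2100/77.2×10⁹)·(0.915/8.60×10^-7 + 0.460/1.58×10^-7) = 0.1083 rad.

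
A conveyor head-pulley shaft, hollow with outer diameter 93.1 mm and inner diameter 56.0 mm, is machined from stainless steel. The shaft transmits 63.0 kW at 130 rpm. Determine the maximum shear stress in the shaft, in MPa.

33.6 MPa

ω = 2π·130/60 = 13.61 rad/s, so T = P/ω = 63.0×10³ / 13.61 = 4628 N·m.
J = π(d_o⁴ − d_i⁴)/32 = π(0.0931⁴ − 0.0560⁴)/32 = 6.410×10^-6 m⁴.
τ_max = T·r/J = 4628 × 0.0465 / 6.410×10^-6 = 3.361×10^7 Pa.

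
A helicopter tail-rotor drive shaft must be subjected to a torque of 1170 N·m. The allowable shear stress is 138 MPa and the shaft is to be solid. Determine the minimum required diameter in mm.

35.1 mm

For a solid shaft τ_max = 16T/(πd³), so d = (16T/(π τ_allow))^(1/3) = (16·1170/(π·1.38×10^8))^(1/3) = 0.03508 m.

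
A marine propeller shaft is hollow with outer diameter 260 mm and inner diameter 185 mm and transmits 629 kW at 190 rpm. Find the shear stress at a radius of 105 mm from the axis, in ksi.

1.44 ksi

ω = 2π·190/60 = 19.90 rad/s, so T = P/ω = 629×10³ / 19.90 = 31610 N·m.
J = π(d_o⁴ − d_i⁴)/32 = π(0.260⁴ − 0.185⁴)/32 = 3.336×10^-4 m⁴.
Shear stress varies linearly with radius: τ = T·r/J = 31610 × 0.105 / 3.336×10^-4 = 9.949×10^6 Pa.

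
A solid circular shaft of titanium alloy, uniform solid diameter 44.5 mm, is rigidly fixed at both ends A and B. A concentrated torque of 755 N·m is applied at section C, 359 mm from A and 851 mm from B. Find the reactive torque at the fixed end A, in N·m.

With uniform GJ and both ends fixed, compatibility θ_AC = θ_CB gives T_A·a = T_B·b, together with T_A + T_B = T₀.
T_A = T₀·b/(a+b) = 755.0·851/1210 = 531.0 N·m; T_B = 224.0 N·m.

531 N·m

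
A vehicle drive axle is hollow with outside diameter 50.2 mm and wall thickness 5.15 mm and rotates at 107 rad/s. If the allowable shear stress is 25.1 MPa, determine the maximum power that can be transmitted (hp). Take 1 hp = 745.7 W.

53.8 hp

J = π(d_o⁴ − d_i⁴)/32 = π(0.0502⁴ − 0.0399⁴)/32 = 3.746×10^-7 m⁴.
T_max = τ_allow·J/r = 2.51×10^7 × 3.746×10^-7 / 0.0251 = 374.6 N·m.
ω = 107 rad/s, so P_max = T_max·ω = 4.009×10^4 W.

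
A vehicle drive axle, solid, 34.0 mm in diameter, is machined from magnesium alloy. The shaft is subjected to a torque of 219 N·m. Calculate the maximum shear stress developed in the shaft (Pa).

J = πd⁴/32 = π(0.0340)⁴/32 = 1.312×10^-7 m⁴.
τ_max = T·r/J = 219.0 × 0.0170 / 1.312×10^-7 = 2.838×10^7 Pa.

2.84e7 Pa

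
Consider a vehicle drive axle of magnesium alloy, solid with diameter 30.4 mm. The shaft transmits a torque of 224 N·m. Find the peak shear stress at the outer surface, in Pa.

J = πd⁴/32 = π(0.0304)⁴/32 = 8.385×10^-8 m⁴.
τ_max = T·r/J = 224.0 × 0.0152 / 8.385×10^-8 = 4.061×10^7 Pa.

4.06e7 Pa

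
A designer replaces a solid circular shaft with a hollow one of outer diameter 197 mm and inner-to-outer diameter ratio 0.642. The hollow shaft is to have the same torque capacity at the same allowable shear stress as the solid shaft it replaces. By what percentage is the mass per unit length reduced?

33.4 %

Equal τ_max and T ⇒ the solid shaft needs d_s³ = d_o³(1−k⁴), so d_s = 197·(1−0.642⁴)^(1/3) = 185.1 mm.
Area ratio A_h/A_s = d_o²(1−k²)/d_s² = (1−k²)/(1−k⁴)^(2/3) = 0.6655.
Mass saving = 1 − 0.6655 = 33.4 %.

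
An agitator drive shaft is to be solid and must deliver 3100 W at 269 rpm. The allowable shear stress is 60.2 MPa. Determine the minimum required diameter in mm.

ω = 2π·269/60 = 28.17 rad/s, so T = P/ω = 3100 / 28.17 = 110.0 N·m.
For a solid shaft τ_max = 16T/(πd³), so d = (16T/(π τ_allow))^(1/3) = (16·110.0/(π·6.02×10^7))^(1/3) = 0.02104 m.

21.0 mm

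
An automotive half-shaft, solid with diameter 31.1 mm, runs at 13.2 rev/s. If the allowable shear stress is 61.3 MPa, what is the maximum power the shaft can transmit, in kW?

J = πd⁴/32 = π(0.0311)⁴/32 = 9.184×10^-8 m⁴.
T_max = τ_allow·J/r = 6.13×10^7 × 9.184×10^-8 / 0.0156 = 362.1 N·m.
ω = 2π·13.2 = 82.94 rad/s, so P_max = T_max·ω = 3.003×10^4 W.

30.0 kW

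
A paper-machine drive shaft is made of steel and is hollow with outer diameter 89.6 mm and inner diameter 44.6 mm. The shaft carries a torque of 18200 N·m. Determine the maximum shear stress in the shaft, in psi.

J = π(d_o⁴ − d_i⁴)/32 = π(0.0896⁴ − 0.0446⁴)/32 = 5.939×10^-6 m⁴.
τ_max = T·r/J = 18200 × 0.0448 / 5.939×10^-6 = 1.373×10^8 Pa.

19900 psi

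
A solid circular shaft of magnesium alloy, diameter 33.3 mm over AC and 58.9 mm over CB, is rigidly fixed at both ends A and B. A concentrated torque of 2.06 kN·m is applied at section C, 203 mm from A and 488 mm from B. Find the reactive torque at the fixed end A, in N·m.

Compatibility: T_A·a/J_AC = T_B·b/J_CB with T_A + T_B = T₀.
J_AC = 1.21×10^-7 m⁴, J_CB = 1.18×10^-6 m⁴, so T_A = T₀·(J_AC/a)/((J_AC/a)+(J_CB/b)) = 406.2 N·m, T_B = 1654 N·m.

406 N·m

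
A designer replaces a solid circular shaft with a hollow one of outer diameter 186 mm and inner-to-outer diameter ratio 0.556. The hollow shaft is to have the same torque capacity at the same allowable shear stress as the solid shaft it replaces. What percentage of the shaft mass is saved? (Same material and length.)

Equal τ_max and T ⇒ the solid shaft needs d_s³ = d_o³(1−k⁴), so d_s = 186·(1−0.556⁴)^(1/3) = 179.9 mm.
Area ratio A_h/A_s = d_o²(1−k²)/d_s² = (1−k²)/(1−k⁴)^(2/3) = 0.7387.
Mass saving = 1 − 0.7387 = 26.1 %.

26.1 %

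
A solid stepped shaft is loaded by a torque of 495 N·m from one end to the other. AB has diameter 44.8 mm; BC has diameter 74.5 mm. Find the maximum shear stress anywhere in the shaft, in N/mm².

28.0 N/mm²

Under the same torque, τ_max = 16T/(πd³) is largest where d is smallest — segment AB (d = 44.8 mm).
τ_max = 16·495.0/(π·(0.0448)³) = 2.804×10^7 Pa.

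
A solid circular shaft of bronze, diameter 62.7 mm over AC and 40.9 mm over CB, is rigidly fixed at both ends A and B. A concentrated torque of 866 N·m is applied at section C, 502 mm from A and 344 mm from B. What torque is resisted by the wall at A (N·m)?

685 N·m

Compatibility: T_A·a/J_AC = T_B·b/J_CB with T_A + T_B = T₀.
J_AC = 1.52×10^-6 m⁴, J_CB = 2.75×10^-7 m⁴, so T_A = T₀·(J_AC/a)/((J_AC/a)+(J_CB/b)) = 685.0 N·m, T_B = 181.0 N·m.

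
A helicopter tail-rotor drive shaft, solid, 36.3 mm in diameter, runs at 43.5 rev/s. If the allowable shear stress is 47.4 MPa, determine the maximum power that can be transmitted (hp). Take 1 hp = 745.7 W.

163 hp

J = πd⁴/32 = π(0.0363)⁴/32 = 1.705×10^-7 m⁴.
T_max = τ_allow·J/r = 4.74×10^7 × 1.705×10^-7 / 0.0181 = 445.2 N·m.
ω = 2π·43.5 = 273.3 rad/s, so P_max = T_max·ω = 1.217×10^5 W.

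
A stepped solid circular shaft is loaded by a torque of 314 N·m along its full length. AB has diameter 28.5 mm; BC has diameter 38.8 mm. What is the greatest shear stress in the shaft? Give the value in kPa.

Under the same torque, τ_max = 16T/(πd³) is largest where d is smallest — segment AB (d = 28.5 mm).
τ_max = 16·314.0/(π·(0.0285)³) = 6.908×10^7 Pa.

69100 kPa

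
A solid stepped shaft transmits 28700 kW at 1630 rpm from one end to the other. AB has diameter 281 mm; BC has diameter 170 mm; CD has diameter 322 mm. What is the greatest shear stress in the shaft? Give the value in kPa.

174000 kPa

ω = 2π·1630/60 = 170.7 rad/s, so T = P/ω = 28700×10³ / 170.7 = 168100 N·m.
Under the same torque, τ_max = 16T/(πd³) is largest where d is smallest — segment BC (d = 170 mm).
τ_max = 16·168100/(π·(0.170)³) = 1.743×10^8 Pa.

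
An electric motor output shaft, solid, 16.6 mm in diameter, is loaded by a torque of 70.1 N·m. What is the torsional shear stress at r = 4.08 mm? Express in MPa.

38.4 MPa

J = πd⁴/32 = π(0.0166)⁴/32 = 7.455×10^-9 m⁴.
Shear stress varies linearly with radius: τ = T·r/J = 70.10 × 0.00408 / 7.455×10^-9 = 3.837×10^7 Pa.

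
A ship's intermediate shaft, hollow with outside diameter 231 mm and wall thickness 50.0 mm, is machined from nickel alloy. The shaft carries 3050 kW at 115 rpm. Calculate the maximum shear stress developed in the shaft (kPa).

117000 kPa

ω = 2π·115/60 = 12.04 rad/s, so T = P/ω = 3050×10³ / 12.04 = 253300 N·m.
J = π(d_o⁴ − d_i⁴)/32 = π(0.231⁴ − 0.131⁴)/32 = 2.506×10^-4 m⁴.
τ_max = T·r/J = 253300 × 0.116 / 2.506×10^-4 = 1.167×10^8 Pa.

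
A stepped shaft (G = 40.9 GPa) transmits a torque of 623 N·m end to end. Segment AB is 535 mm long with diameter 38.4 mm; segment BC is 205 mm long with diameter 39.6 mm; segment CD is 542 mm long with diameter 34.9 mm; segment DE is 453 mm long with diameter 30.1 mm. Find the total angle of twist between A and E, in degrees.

J_AB = π(0.0384)⁴/32 = 2.13×10^-7 m⁴; J_BC = π(0.0396)⁴/32 = 2.41×10^-7 m⁴; J_CD = π(0.0349)⁴/32 = 1.46×10^-7 m⁴; J_DE = π(0.0301)⁴/32 = 8.06×10^-8 m⁴.
θ = (T/G)·Σ L_i/J_i = (623.0/40.9×10⁹)·(0.535/2.13×10^-7 + 0.205/2.41×10^-7 + 0.542/1.46×10^-7 + 0.453/8.06×10^-8) = 0.1934 rad.

11.1°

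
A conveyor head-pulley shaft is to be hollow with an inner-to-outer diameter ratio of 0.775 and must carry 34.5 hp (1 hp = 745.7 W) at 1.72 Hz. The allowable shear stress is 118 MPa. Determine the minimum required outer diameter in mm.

54.4 mm

ω = 2π·1.72 = 10.81 rad/s, so T = P/ω = 34.5×745.7 / 10.81 = 2381 N·m.
For a hollow shaft with d_i/d_o = 0.775: τ_max = 16T/(π d_o³ (1−k⁴)), so d_o = [16T/(π τ_allow (1−k⁴))]^(1/3) = [16·2381/(π·1.18×10^8·0.6392)]^(1/3) = 0.05437 m.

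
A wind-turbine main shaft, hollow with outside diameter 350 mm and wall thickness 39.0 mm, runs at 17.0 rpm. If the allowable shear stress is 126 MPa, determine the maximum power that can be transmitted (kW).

J = π(d_o⁴ − d_i⁴)/32 = π(0.350⁴ − 0.272⁴)/32 = 9.359×10^-4 m⁴.
T_max = τ_allow·J/r = 1.26×10^8 × 9.359×10^-4 / 0.175 = 673800 N·m.
ω = 2π·17.0/60 = 1.780 rad/s, so P_max = T_max·ω = 1.200×10^6 W.

1200 kW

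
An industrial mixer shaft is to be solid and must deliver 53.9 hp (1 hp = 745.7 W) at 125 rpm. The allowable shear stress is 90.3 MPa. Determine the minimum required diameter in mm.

ω = 2π·125/60 = 13.09 rad/s, so T = P/ω = 53.9×745.7 / 13.09 = 3071 N·m.
For a solid shaft τ_max = 16T/(πd³), so d = (16T/(π τ_allow))^(1/3) = (16·3071/(π·9.03×10^7))^(1/3) = 0.05574 m.

55.7 mm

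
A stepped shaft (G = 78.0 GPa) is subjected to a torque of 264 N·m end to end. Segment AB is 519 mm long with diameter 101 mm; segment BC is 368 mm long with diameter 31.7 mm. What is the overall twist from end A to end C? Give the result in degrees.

0.730°

J_AB = π(0.101)⁴/32 = 1.02×10^-5 m⁴; J_BC = π(0.0317)⁴/32 = 9.91×10^-8 m⁴.
θ = (T/G)·Σ L_i/J_i = (264.0/78.0×10⁹)·(0.519/1.02×10^-5 + 0.368/9.91×10^-8) = 0.01274 rad.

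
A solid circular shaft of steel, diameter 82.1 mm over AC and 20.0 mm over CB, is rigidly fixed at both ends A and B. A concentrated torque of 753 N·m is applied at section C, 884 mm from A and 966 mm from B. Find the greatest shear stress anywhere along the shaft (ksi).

Compatibility: T_A·a/J_AC = T_B·b/J_CB with T_A + T_B = T₀.
J_AC = 4.46×10^-6 m⁴, J_CB = 1.57×10^-8 m⁴, so T_A = T₀·(J_AC/a)/((J_AC/a)+(J_CB/b)) = 750.6 N·m, T_B = 2.419 N·m.
τ in each portion: τ_AC = 6.91×10^6 Pa, τ_CB = 1.54×10^6 Pa; maximum is in AC.
τ_max = T_AC·r/J = 750.6·0.0410/4.46×10^-6 = 6.908×10^6 Pa.

1.00 ksi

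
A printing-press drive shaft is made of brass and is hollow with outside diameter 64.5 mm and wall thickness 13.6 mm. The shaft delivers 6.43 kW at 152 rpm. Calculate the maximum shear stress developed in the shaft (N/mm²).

8.63 N/mm²

ω = 2π·152/60 = 15.92 rad/s, so T = P/ω = 6.43×10³ / 15.92 = 404.0 N·m.
J = π(d_o⁴ − d_i⁴)/32 = π(0.0645⁴ − 0.0373⁴)/32 = 1.509×10^-6 m⁴.
τ_max = T·r/J = 404.0 × 0.0323 / 1.509×10^-6 = 8.633×10^6 Pa.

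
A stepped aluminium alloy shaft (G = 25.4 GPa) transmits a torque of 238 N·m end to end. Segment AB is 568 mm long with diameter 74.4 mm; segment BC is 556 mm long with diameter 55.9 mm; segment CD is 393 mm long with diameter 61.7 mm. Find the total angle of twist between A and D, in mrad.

J_AB = π(0.0744)⁴/32 = 3.01×10^-6 m⁴; J_BC = π(0.0559)⁴/32 = 9.59×10^-7 m⁴; J_CD = π(0.0617)⁴/32 = 1.42×10^-6 m⁴.
θ = (T/G)·Σ L_i/J_i = (238.0/25.4×10⁹)·(0.568/3.01×10^-6 + 0.556/9.59×10^-7 + 0.393/1.42×10^-6) = 9.792×10^-3 rad.

9.79 mrad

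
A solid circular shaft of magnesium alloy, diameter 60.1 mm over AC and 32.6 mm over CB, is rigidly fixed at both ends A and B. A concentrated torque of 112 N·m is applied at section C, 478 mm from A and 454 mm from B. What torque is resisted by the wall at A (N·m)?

103 N·m

Compatibility: T_A·a/J_AC = T_B·b/J_CB with T_A + T_B = T₀.
J_AC = 1.28×10^-6 m⁴, J_CB = 1.11×10^-7 m⁴, so T_A = T₀·(J_AC/a)/((J_AC/a)+(J_CB/b)) = 102.6 N·m, T_B = 9.356 N·m.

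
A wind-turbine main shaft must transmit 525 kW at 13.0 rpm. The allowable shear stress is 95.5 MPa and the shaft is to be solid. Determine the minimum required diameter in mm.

274 mm

ω = 2π·13.0/60 = 1.361 rad/s, so T = P/ω = 525×10³ / 1.361 = 385600 N·m.
For a solid shaft τ_max = 16T/(πd³), so d = (16T/(π τ_allow))^(1/3) = (16·385600/(π·9.55×10^7))^(1/3) = 0.2740 m.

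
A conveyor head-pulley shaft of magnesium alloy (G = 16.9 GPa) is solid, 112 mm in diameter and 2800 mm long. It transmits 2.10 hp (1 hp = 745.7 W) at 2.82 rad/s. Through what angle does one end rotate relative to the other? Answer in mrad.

ω = 2.82 rad/s, so T = P/ω = 2.10×745.7 / 2.820 = 555.3 N·m.
J = πd⁴/32 = π(0.112)⁴/32 = 1.545×10^-5 m⁴.
θ = T·L/(G·J) = 555.3 × 2.80 / (16.9×10⁹ × 1.545×10^-5) = 5.956×10^-3 rad.

5.96 mrad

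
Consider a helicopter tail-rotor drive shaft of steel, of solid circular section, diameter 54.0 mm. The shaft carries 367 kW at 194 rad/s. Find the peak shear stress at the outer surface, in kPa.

ω = 194 rad/s, so T = P/ω = 367×10³ / 194.0 = 1892 N·m.
J = πd⁴/32 = π(0.0540)⁴/32 = 8.348×10^-7 m⁴.
τ_max = T·r/J = 1892 × 0.0270 / 8.348×10^-7 = 6.119×10^7 Pa.

61200 kPa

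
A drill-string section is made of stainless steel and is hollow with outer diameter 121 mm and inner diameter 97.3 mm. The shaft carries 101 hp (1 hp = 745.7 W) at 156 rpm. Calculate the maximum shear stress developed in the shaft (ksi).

ω = 2π·156/60 = 16.34 rad/s, so T = P/ω = 101×745.7 / 16.34 = 4610 N·m.
J = π(d_o⁴ − d_i⁴)/32 = π(0.121⁴ − 0.0973⁴)/32 = 1.225×10^-5 m⁴.
τ_max = T·r/J = 4610 × 0.0605 / 1.225×10^-5 = 2.278×10^7 Pa.

3.30 ksi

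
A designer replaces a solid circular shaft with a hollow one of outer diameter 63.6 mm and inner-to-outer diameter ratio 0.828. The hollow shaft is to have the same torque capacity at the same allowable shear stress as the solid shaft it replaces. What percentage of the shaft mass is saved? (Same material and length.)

52.0 %

Equal τ_max and T ⇒ the solid shaft needs d_s³ = d_o³(1−k⁴), so d_s = 63.6·(1−0.828⁴)^(1/3) = 51.47 mm.
Area ratio A_h/A_s = d_o²(1−k²)/d_s² = (1−k²)/(1−k⁴)^(2/3) = 0.4801.
Mass saving = 1 − 0.4801 = 52.0 %.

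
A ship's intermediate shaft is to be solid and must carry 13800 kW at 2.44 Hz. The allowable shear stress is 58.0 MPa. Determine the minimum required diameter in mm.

429 mm

ω = 2π·2.44 = 15.33 rad/s, so T = P/ω = 13800×10³ / 15.33 = 900100 N·m.
For a solid shaft τ_max = 16T/(πd³), so d = (16T/(π τ_allow))^(1/3) = (16·900100/(π·5.80×10^7))^(1/3) = 0.4292 m.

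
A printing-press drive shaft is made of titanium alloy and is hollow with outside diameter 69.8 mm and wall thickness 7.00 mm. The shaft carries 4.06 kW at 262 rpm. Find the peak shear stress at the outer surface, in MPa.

ω = 2π·262/60 = 27.44 rad/s, so T = P/ω = 4.06×10³ / 27.44 = 148.0 N·m.
J = π(d_o⁴ − d_i⁴)/32 = π(0.0698⁴ − 0.0558⁴)/32 = 1.379×10^-6 m⁴.
τ_max = T·r/J = 148.0 × 0.0349 / 1.379×10^-6 = 3.746×10^6 Pa.

3.75 MPa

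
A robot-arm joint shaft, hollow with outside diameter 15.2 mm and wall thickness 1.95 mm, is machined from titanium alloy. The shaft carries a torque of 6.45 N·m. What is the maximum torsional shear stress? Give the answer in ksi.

J = π(d_o⁴ − d_i⁴)/32 = π(0.0152⁴ − 0.0113⁴)/32 = 3.640×10^-9 m⁴.
τ_max = T·r/J = 6.450 × 0.00760 / 3.640×10^-9 = 1.347×10^7 Pa.

1.95 ksi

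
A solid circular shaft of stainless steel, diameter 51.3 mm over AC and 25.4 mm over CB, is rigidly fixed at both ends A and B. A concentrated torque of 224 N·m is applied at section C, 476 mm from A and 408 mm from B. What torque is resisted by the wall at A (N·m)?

209 N·m

Compatibility: T_A·a/J_AC = T_B·b/J_CB with T_A + T_B = T₀.
J_AC = 6.80×10^-7 m⁴, J_CB = 4.09×10^-8 m⁴, so T_A = T₀·(J_AC/a)/((J_AC/a)+(J_CB/b)) = 209.3 N·m, T_B = 14.68 N·m.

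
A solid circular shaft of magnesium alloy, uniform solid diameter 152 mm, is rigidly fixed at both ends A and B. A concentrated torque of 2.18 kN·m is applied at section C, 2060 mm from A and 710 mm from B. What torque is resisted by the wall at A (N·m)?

With uniform GJ and both ends fixed, compatibility θ_AC = θ_CB gives T_A·a = T_B·b, together with T_A + T_B = T₀.
T_A = T₀·b/(a+b) = 2180·710/2770 = 558.8 N·m; T_B = 1621 N·m.

559 N·m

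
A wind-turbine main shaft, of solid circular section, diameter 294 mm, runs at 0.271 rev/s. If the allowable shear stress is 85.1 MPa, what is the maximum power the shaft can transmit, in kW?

J = πd⁴/32 = π(0.294)⁴/32 = 7.335×10^-4 m⁴.
T_max = τ_allow·J/r = 8.51×10^7 × 7.335×10^-4 / 0.147 = 424600 N·m.
ω = 2π·0.271 = 1.703 rad/s, so P_max = T_max·ω = 7.230×10^5 W.

723 kW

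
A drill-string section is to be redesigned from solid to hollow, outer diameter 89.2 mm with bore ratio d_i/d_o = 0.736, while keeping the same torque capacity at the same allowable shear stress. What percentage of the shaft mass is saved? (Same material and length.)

Equal τ_max and T ⇒ the solid shaft needs d_s³ = d_o³(1−k⁴), so d_s = 89.2·(1−0.736⁴)^(1/3) = 79.45 mm.
Area ratio A_h/A_s = d_o²(1−k²)/d_s² = (1−k²)/(1−k⁴)^(2/3) = 0.5777.
Mass saving = 1 − 0.5777 = 42.2 %.

42.2 %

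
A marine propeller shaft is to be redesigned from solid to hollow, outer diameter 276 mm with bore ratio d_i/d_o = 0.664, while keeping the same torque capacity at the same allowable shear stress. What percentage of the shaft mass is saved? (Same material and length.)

Equal τ_max and T ⇒ the solid shaft needs d_s³ = d_o³(1−k⁴), so d_s = 276·(1−0.664⁴)^(1/3) = 256.8 mm.
Area ratio A_h/A_s = d_o²(1−k²)/d_s² = (1−k²)/(1−k⁴)^(2/3) = 0.6458.
Mass saving = 1 − 0.6458 = 35.4 %.

35.4 %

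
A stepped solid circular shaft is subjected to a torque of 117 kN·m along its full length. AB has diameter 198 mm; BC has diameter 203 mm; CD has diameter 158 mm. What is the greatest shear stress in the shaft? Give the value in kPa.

151000 kPa

Under the same torque, τ_max = 16T/(πd³) is largest where d is smallest — segment CD (d = 158 mm).
τ_max = 16·117000/(π·(0.158)³) = 1.511×10^8 Pa.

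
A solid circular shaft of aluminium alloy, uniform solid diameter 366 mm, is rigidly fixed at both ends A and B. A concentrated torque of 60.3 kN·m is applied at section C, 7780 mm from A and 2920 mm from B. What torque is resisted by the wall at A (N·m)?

16500 N·m

With uniform GJ and both ends fixed, compatibility θ_AC = θ_CB gives T_A·a = T_B·b, together with T_A + T_B = T₀.
T_A = T₀·b/(a+b) = 60300·2920/10700 = 16460 N·m; T_B = 43840 N·m.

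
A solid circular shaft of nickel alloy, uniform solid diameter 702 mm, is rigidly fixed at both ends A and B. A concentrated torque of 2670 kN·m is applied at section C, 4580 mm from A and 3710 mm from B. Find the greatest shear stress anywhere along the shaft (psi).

3150 psi

With uniform GJ and both ends fixed, compatibility θ_AC = θ_CB gives T_A·a = T_B·b, together with T_A + T_B = T₀.
T_A = T₀·b/(a+b) = 2.670e6·3710/8290 = 1.195e6 N·m; T_B = 1.475e6 N·m.
τ in each portion: τ_AC = 1.76×10^7 Pa, τ_CB = 2.17×10^7 Pa; maximum is in CB.
τ_max = T_CB·r/J = 1.475e6·0.351/0.0238 = 2.172×10^7 Pa.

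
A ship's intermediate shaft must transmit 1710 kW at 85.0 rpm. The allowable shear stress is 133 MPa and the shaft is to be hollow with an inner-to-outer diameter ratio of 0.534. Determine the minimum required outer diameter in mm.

200 mm

ω = 2π·85.0/60 = 8.901 rad/s, so T = P/ω = 1710×10³ / 8.901 = 192100 N·m.
For a hollow shaft with d_i/d_o = 0.534: τ_max = 16T/(π d_o³ (1−k⁴)), so d_o = [16T/(π τ_allow (1−k⁴))]^(1/3) = [16·192100/(π·1.33×10^8·0.9187)]^(1/3) = 0.2001 m.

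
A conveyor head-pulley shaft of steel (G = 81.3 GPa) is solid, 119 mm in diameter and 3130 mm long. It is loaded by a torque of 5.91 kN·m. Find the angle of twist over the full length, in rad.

0.0116 rad

J = πd⁴/32 = π(0.119)⁴/32 = 1.969×10^-5 m⁴.
θ = T·L/(G·J) = 5910 × 3.13 / (81.3×10⁹ × 1.969×10^-5) = 0.01156 rad.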